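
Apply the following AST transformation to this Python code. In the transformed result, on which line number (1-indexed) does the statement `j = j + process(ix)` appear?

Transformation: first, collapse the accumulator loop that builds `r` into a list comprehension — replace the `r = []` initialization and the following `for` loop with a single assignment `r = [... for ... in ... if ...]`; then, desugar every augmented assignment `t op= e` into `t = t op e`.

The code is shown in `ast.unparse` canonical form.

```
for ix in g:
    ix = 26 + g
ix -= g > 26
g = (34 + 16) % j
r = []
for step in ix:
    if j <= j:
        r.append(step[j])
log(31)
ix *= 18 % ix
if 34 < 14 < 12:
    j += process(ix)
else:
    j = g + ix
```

Transformed code:
for ix in g:
    ix = 26 + g
ix = ix - (g > 26)
g = (34 + 16) % j
r = [step[j] for step in ix if j <= j]
log(31)
ix = ix * (18 % ix)
if 34 < 14 < 12:
    j = j + process(ix)
else:
    j = g + ix

9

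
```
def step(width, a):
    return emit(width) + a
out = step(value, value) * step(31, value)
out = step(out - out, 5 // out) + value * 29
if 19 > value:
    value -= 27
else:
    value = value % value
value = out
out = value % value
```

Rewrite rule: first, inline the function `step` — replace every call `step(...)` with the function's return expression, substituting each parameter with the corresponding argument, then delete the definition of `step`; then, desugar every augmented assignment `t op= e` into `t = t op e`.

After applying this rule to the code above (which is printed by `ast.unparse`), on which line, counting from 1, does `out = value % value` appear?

8

Transformed code:
out = (emit(value) + value) * (emit(31) + value)
out = emit(out - out) + 5 // out + value * 29
if 19 > value:
    value = value - 27
else:
    value = value % value
value = out
out = value % value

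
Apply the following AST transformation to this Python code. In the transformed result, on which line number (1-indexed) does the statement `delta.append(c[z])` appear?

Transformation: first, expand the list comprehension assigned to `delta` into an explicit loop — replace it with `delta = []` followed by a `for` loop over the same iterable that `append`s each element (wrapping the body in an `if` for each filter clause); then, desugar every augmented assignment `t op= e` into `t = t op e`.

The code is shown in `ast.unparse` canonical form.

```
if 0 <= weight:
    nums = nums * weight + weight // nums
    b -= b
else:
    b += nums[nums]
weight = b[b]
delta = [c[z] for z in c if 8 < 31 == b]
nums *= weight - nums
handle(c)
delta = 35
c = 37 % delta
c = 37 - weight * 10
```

10

Transformed code:
if 0 <= weight:
    nums = nums * weight + weight // nums
    b = b - b
else:
    b = b + nums[nums]
weight = b[b]
delta = []
for z in c:
    if 8 < 31 == b:
        delta.append(c[z])
nums = nums * (weight - nums)
handle(c)
delta = 35
c = 37 % delta
c = 37 - weight * 10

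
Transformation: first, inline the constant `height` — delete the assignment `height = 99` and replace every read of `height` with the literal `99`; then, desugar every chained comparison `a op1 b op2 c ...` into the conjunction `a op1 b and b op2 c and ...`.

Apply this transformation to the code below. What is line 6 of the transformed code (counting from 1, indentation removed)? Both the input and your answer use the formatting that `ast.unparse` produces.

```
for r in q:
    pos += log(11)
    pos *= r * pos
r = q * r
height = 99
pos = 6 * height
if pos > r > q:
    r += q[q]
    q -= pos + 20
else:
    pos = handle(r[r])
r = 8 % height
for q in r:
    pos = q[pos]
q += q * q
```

if pos > r and r > q:

Transformed code:
for r in q:
    pos += log(11)
    pos *= r * pos
r = q * r
pos = 6 * 99
if pos > r and r > q:
    r += q[q]
    q -= pos + 20
else:
    pos = handle(r[r])
r = 8 % 99
for q in r:
    pos = q[pos]
q += q * q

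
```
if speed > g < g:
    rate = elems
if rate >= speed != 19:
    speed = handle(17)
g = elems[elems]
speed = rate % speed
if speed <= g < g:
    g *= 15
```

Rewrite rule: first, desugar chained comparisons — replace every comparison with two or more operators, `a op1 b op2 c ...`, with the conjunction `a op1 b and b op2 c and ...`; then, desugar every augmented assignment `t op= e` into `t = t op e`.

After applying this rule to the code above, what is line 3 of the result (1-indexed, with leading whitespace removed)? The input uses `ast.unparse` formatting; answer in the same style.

Transformed code:
if speed > g and g < g:
    rate = elems
if rate >= speed and speed != 19:
    speed = handle(17)
g = elems[elems]
speed = rate % speed
if speed <= g and g < g:
    g = g * 15

if rate >= speed and speed != 19:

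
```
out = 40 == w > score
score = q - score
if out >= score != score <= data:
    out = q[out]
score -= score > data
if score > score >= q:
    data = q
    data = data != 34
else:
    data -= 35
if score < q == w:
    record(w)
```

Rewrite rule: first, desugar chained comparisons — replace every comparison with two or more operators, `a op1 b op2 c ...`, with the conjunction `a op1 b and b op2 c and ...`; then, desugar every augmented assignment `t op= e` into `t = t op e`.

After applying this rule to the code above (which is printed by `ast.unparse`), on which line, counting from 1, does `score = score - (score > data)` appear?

Transformed code:
out = 40 == w and w > score
score = q - score
if out >= score and score != score and (score <= data):
    out = q[out]
score = score - (score > data)
if score > score and score >= q:
    data = q
    data = data != 34
else:
    data = data - 35
if score < q and q == w:
    record(w)

5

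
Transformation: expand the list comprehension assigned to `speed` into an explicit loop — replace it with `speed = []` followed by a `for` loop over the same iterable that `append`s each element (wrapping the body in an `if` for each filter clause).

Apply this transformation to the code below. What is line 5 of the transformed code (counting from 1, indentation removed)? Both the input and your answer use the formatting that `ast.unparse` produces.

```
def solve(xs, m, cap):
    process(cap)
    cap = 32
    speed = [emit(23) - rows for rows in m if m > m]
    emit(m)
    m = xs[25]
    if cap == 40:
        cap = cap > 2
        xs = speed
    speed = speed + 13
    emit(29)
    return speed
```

for rows in m:

Transformed code:
def solve(xs, m, cap):
    process(cap)
    cap = 32
    speed = []
    for rows in m:
        if m > m:
            speed.append(emit(23) - rows)
    emit(m)
    m = xs[25]
    if cap == 40:
        cap = cap > 2
        xs = speed
    speed = speed + 13
    emit(29)
    return speed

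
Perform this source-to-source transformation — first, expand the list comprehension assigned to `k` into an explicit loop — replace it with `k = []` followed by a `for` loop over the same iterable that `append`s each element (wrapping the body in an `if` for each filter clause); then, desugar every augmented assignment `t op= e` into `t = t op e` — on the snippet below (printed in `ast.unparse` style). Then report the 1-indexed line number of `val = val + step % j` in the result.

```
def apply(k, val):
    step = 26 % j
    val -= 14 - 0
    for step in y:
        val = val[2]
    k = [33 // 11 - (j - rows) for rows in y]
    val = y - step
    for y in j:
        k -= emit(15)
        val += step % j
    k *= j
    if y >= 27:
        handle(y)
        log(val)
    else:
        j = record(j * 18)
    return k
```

12

Transformed code:
def apply(k, val):
    step = 26 % j
    val = val - (14 - 0)
    for step in y:
        val = val[2]
    k = []
    for rows in y:
        k.append(33 // 11 - (j - rows))
    val = y - step
    for y in j:
        k = k - emit(15)
        val = val + step % j
    k = k * j
    if y >= 27:
        handle(y)
        log(val)
    else:
        j = record(j * 18)
    return k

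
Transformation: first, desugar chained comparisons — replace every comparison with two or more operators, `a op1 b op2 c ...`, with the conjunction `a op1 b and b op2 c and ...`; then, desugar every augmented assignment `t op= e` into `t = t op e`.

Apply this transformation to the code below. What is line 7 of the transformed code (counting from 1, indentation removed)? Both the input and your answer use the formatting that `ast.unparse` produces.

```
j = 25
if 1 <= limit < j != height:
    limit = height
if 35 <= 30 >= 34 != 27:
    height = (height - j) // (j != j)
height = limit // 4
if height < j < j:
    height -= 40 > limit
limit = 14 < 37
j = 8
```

Transformed code:
j = 25
if 1 <= limit and limit < j and (j != height):
    limit = height
if 35 <= 30 and 30 >= 34 and (34 != 27):
    height = (height - j) // (j != j)
height = limit // 4
if height < j and j < j:
    height = height - (40 > limit)
limit = 14 < 37
j = 8

if height < j and j < j:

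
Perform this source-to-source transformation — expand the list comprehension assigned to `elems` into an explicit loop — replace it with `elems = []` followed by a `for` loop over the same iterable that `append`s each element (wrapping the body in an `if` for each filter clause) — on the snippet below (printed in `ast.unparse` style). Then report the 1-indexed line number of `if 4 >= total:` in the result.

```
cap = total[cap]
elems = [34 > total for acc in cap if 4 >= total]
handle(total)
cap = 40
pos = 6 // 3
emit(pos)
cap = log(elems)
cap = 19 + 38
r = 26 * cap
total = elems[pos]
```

4

Transformed code:
cap = total[cap]
elems = []
for acc in cap:
    if 4 >= total:
        elems.append(34 > total)
handle(total)
cap = 40
pos = 6 // 3
emit(pos)
cap = log(elems)
cap = 19 + 38
r = 26 * cap
total = elems[pos]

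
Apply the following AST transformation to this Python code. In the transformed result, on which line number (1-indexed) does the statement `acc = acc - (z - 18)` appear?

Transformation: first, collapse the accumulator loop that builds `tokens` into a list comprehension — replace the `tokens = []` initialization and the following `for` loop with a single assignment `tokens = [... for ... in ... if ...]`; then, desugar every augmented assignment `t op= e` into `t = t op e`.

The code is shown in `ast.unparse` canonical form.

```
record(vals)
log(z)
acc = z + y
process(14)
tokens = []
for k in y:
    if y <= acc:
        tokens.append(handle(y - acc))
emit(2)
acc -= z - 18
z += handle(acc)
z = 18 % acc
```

7

Transformed code:
record(vals)
log(z)
acc = z + y
process(14)
tokens = [handle(y - acc) for k in y if y <= acc]
emit(2)
acc = acc - (z - 18)
z = z + handle(acc)
z = 18 % acc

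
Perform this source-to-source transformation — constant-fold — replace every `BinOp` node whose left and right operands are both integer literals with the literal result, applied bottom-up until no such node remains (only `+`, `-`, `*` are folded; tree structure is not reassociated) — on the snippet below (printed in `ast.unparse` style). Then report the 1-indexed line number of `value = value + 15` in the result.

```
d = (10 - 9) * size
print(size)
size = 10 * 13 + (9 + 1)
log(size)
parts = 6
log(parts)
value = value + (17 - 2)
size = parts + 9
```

7

Transformed code:
d = 1 * size
print(size)
size = 140
log(size)
parts = 6
log(parts)
value = value + 15
size = parts + 9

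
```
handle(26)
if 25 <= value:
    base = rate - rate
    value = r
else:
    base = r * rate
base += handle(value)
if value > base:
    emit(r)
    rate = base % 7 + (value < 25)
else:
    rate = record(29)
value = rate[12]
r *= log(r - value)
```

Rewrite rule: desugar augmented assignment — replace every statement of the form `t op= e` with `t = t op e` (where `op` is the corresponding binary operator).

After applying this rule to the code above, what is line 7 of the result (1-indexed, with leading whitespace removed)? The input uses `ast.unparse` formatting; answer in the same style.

Transformed code:
handle(26)
if 25 <= value:
    base = rate - rate
    value = r
else:
    base = r * rate
base = base + handle(value)
if value > base:
    emit(r)
    rate = base % 7 + (value < 25)
else:
    rate = record(29)
value = rate[12]
r = r * log(r - value)

base = base + handle(value)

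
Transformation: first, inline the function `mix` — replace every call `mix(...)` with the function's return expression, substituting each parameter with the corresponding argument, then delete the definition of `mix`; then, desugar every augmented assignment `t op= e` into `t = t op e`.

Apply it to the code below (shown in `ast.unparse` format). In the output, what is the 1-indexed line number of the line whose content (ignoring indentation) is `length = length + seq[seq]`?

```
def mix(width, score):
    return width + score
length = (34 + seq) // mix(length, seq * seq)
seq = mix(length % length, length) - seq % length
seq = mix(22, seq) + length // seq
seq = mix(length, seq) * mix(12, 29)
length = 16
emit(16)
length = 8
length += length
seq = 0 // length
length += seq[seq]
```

10

Transformed code:
length = (34 + seq) // (length + seq * seq)
seq = length % length + length - seq % length
seq = 22 + seq + length // seq
seq = (length + seq) * (12 + 29)
length = 16
emit(16)
length = 8
length = length + length
seq = 0 // length
length = length + seq[seq]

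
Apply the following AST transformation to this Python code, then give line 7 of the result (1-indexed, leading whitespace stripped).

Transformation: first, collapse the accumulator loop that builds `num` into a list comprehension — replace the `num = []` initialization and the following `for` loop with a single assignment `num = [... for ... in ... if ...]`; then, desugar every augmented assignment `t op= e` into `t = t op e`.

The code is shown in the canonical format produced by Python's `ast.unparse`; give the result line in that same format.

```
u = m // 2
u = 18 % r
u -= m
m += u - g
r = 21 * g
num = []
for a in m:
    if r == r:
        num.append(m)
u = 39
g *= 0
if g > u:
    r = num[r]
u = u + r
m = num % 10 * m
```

Transformed code:
u = m // 2
u = 18 % r
u = u - m
m = m + (u - g)
r = 21 * g
num = [m for a in m if r == r]
u = 39
g = g * 0
if g > u:
    r = num[r]
u = u + r
m = num % 10 * m

u = 39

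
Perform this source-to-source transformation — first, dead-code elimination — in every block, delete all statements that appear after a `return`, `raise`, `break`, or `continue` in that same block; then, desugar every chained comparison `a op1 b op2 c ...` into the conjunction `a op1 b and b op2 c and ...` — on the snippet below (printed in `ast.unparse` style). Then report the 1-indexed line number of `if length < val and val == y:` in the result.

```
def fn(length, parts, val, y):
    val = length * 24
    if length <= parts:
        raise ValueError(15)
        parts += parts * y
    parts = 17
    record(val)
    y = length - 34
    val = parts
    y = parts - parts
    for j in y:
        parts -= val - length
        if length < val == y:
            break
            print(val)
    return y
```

Transformed code:
def fn(length, parts, val, y):
    val = length * 24
    if length <= parts:
        raise ValueError(15)
    parts = 17
    record(val)
    y = length - 34
    val = parts
    y = parts - parts
    for j in y:
        parts -= val - length
        if length < val and val == y:
            break
    return y

12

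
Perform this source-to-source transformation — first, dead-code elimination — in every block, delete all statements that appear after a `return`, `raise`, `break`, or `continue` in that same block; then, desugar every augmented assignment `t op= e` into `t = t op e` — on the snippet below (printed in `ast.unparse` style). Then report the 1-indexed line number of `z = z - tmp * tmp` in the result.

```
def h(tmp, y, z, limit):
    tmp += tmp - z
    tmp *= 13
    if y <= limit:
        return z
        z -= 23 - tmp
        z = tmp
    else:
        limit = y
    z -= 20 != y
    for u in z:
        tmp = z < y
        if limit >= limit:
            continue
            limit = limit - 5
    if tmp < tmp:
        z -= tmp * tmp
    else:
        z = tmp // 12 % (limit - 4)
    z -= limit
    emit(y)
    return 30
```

14

Transformed code:
def h(tmp, y, z, limit):
    tmp = tmp + (tmp - z)
    tmp = tmp * 13
    if y <= limit:
        return z
    else:
        limit = y
    z = z - (20 != y)
    for u in z:
        tmp = z < y
        if limit >= limit:
            continue
    if tmp < tmp:
        z = z - tmp * tmp
    else:
        z = tmp // 12 % (limit - 4)
    z = z - limit
    emit(y)
    return 30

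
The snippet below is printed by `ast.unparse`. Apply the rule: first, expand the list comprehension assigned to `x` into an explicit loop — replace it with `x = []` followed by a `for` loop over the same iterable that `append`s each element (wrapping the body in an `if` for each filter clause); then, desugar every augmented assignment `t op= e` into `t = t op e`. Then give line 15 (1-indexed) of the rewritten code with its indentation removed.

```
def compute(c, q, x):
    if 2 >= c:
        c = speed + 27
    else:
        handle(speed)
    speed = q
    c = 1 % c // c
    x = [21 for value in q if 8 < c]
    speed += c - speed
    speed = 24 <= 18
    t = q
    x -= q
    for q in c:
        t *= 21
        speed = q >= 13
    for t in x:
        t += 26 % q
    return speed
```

x = x - q

Transformed code:
def compute(c, q, x):
    if 2 >= c:
        c = speed + 27
    else:
        handle(speed)
    speed = q
    c = 1 % c // c
    x = []
    for value in q:
        if 8 < c:
            x.append(21)
    speed = speed + (c - speed)
    speed = 24 <= 18
    t = q
    x = x - q
    for q in c:
        t = t * 21
        speed = q >= 13
    for t in x:
        t = t + 26 % q
    return speed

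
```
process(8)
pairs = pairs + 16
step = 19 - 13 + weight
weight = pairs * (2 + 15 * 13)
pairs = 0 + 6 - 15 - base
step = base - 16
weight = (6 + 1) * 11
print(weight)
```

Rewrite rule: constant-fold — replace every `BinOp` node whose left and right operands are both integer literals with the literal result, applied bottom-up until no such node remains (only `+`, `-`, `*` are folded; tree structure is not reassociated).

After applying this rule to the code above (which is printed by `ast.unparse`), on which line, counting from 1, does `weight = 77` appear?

7

Transformed code:
process(8)
pairs = pairs + 16
step = 6 + weight
weight = pairs * 197
pairs = -9 - base
step = base - 16
weight = 77
print(weight)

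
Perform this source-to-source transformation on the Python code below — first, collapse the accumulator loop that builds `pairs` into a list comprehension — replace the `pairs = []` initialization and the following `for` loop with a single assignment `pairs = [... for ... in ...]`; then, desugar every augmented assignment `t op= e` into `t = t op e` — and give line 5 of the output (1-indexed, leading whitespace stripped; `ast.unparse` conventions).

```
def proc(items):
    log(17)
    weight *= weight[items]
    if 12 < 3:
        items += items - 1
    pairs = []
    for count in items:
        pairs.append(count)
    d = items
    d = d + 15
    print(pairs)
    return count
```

items = items + (items - 1)

Transformed code:
def proc(items):
    log(17)
    weight = weight * weight[items]
    if 12 < 3:
        items = items + (items - 1)
    pairs = [count for count in items]
    d = items
    d = d + 15
    print(pairs)
    return count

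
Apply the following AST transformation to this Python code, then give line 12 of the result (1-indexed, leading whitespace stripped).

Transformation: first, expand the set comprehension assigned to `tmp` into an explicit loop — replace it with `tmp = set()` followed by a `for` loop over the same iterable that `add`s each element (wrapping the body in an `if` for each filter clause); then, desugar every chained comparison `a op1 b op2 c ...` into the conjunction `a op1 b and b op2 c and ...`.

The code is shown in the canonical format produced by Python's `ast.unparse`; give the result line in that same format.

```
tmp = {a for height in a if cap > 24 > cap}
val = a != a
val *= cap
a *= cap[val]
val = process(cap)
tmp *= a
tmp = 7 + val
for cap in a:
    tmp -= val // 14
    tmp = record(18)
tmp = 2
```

tmp -= val // 14

Transformed code:
tmp = set()
for height in a:
    if cap > 24 and 24 > cap:
        tmp.add(a)
val = a != a
val *= cap
a *= cap[val]
val = process(cap)
tmp *= a
tmp = 7 + val
for cap in a:
    tmp -= val // 14
    tmp = record(18)
tmp = 2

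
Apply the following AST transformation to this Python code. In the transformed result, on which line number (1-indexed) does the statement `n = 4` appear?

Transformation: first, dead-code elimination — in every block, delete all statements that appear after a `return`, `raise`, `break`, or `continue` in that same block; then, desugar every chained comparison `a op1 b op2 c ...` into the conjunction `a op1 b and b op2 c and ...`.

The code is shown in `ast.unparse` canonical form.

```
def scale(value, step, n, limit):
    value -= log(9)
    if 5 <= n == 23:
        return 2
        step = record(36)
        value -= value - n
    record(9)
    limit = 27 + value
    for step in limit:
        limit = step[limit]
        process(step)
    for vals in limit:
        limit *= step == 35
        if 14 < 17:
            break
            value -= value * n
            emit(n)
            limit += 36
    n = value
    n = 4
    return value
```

15

Transformed code:
def scale(value, step, n, limit):
    value -= log(9)
    if 5 <= n and n == 23:
        return 2
    record(9)
    limit = 27 + value
    for step in limit:
        limit = step[limit]
        process(step)
    for vals in limit:
        limit *= step == 35
        if 14 < 17:
            break
    n = value
    n = 4
    return value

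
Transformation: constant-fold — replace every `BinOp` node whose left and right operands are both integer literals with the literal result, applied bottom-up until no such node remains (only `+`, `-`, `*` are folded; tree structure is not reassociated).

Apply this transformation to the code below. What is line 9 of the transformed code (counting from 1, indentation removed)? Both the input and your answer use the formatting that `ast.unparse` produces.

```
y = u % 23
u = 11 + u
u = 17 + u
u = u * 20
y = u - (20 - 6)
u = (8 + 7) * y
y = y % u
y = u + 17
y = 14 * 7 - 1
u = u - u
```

Transformed code:
y = u % 23
u = 11 + u
u = 17 + u
u = u * 20
y = u - 14
u = 15 * y
y = y % u
y = u + 17
y = 97
u = u - u

y = 97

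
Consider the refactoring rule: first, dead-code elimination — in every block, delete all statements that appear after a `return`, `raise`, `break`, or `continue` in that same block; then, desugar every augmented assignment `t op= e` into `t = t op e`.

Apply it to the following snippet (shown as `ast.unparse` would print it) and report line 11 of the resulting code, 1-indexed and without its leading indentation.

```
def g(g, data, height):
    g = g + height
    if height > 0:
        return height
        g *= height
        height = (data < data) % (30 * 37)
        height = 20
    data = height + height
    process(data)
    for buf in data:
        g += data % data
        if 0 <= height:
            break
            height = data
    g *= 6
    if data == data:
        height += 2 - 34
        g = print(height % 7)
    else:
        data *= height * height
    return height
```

g = g * 6

Transformed code:
def g(g, data, height):
    g = g + height
    if height > 0:
        return height
    data = height + height
    process(data)
    for buf in data:
        g = g + data % data
        if 0 <= height:
            break
    g = g * 6
    if data == data:
        height = height + (2 - 34)
        g = print(height % 7)
    else:
        data = data * (height * height)
    return height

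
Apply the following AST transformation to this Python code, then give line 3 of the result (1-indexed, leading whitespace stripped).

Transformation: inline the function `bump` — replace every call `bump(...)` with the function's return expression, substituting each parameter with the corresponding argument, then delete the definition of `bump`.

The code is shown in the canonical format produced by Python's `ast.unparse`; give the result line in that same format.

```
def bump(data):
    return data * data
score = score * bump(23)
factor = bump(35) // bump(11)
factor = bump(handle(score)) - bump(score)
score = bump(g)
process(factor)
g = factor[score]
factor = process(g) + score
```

factor = handle(score) * handle(score) - score * score

Transformed code:
score = score * (23 * 23)
factor = 35 * 35 // (11 * 11)
factor = handle(score) * handle(score) - score * score
score = g * g
process(factor)
g = factor[score]
factor = process(g) + score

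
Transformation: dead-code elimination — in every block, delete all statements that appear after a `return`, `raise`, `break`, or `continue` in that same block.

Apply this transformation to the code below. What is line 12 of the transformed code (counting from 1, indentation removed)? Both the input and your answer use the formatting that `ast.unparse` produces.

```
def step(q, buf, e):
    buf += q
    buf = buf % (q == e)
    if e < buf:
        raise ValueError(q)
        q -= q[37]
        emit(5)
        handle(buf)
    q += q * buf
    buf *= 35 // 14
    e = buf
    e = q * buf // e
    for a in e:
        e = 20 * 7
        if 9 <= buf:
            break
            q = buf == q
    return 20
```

if 9 <= buf:

Transformed code:
def step(q, buf, e):
    buf += q
    buf = buf % (q == e)
    if e < buf:
        raise ValueError(q)
    q += q * buf
    buf *= 35 // 14
    e = buf
    e = q * buf // e
    for a in e:
        e = 20 * 7
        if 9 <= buf:
            break
    return 20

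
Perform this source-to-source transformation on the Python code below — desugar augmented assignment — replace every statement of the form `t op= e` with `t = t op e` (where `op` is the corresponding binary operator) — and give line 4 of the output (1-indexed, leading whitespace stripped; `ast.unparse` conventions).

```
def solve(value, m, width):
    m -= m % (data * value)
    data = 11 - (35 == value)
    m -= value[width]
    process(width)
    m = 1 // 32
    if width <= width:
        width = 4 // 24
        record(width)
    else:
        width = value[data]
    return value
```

m = m - value[width]

Transformed code:
def solve(value, m, width):
    m = m - m % (data * value)
    data = 11 - (35 == value)
    m = m - value[width]
    process(width)
    m = 1 // 32
    if width <= width:
        width = 4 // 24
        record(width)
    else:
        width = value[data]
    return value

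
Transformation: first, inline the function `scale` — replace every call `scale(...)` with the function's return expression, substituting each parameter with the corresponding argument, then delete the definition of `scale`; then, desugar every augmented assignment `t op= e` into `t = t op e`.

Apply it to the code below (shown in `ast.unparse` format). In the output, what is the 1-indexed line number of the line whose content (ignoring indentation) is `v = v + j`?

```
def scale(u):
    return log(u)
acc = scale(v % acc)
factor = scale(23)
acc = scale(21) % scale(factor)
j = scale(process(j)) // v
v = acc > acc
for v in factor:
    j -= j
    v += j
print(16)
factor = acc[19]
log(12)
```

8

Transformed code:
acc = log(v % acc)
factor = log(23)
acc = log(21) % log(factor)
j = log(process(j)) // v
v = acc > acc
for v in factor:
    j = j - j
    v = v + j
print(16)
factor = acc[19]
log(12)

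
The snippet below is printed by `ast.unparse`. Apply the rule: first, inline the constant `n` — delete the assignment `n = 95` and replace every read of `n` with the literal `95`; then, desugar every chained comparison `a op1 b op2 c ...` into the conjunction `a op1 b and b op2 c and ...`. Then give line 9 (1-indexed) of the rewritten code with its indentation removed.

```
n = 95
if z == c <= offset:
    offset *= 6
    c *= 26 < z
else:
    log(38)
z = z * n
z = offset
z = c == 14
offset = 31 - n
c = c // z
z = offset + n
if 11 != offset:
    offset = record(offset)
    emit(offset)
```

Transformed code:
if z == c and c <= offset:
    offset *= 6
    c *= 26 < z
else:
    log(38)
z = z * 95
z = offset
z = c == 14
offset = 31 - 95
c = c // z
z = offset + 95
if 11 != offset:
    offset = record(offset)
    emit(offset)

offset = 31 - 95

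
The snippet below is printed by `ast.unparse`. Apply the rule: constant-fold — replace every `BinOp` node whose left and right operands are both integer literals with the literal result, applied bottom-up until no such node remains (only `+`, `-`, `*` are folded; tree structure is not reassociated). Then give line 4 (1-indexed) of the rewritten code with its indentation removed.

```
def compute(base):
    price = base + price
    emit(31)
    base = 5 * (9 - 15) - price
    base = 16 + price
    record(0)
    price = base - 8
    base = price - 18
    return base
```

Transformed code:
def compute(base):
    price = base + price
    emit(31)
    base = -30 - price
    base = 16 + price
    record(0)
    price = base - 8
    base = price - 18
    return base

base = -30 - price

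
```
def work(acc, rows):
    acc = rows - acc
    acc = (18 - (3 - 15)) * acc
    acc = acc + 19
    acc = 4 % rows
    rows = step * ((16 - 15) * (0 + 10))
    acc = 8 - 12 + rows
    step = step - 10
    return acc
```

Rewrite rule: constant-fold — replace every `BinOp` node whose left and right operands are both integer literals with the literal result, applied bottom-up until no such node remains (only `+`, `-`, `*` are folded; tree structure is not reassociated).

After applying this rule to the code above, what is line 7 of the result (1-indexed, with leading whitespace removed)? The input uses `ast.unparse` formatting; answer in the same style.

Transformed code:
def work(acc, rows):
    acc = rows - acc
    acc = 30 * acc
    acc = acc + 19
    acc = 4 % rows
    rows = step * 10
    acc = -4 + rows
    step = step - 10
    return acc

acc = -4 + rows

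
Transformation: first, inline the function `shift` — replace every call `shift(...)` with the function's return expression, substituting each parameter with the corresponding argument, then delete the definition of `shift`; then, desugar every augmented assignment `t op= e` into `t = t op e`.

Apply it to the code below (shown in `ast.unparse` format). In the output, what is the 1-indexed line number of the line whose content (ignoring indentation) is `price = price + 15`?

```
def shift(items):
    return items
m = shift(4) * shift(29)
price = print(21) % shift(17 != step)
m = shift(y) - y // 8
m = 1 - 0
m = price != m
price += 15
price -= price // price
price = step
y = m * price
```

6

Transformed code:
m = 4 * 29
price = print(21) % (17 != step)
m = y - y // 8
m = 1 - 0
m = price != m
price = price + 15
price = price - price // price
price = step
y = m * price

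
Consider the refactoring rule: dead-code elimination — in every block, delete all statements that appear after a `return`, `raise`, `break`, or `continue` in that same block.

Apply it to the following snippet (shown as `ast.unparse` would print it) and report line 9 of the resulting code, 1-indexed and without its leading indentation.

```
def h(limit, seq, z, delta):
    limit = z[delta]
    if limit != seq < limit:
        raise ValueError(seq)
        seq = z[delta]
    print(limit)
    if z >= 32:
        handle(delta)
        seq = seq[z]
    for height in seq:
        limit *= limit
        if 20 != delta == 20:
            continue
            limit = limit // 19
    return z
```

Transformed code:
def h(limit, seq, z, delta):
    limit = z[delta]
    if limit != seq < limit:
        raise ValueError(seq)
    print(limit)
    if z >= 32:
        handle(delta)
        seq = seq[z]
    for height in seq:
        limit *= limit
        if 20 != delta == 20:
            continue
    return z

for height in seq:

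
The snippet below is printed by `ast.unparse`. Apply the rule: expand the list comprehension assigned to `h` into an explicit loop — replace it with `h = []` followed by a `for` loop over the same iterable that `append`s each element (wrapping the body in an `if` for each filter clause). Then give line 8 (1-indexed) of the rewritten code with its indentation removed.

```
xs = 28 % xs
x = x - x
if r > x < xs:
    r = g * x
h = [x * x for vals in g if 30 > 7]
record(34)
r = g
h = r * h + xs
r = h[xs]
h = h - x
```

Transformed code:
xs = 28 % xs
x = x - x
if r > x < xs:
    r = g * x
h = []
for vals in g:
    if 30 > 7:
        h.append(x * x)
record(34)
r = g
h = r * h + xs
r = h[xs]
h = h - x

h.append(x * x)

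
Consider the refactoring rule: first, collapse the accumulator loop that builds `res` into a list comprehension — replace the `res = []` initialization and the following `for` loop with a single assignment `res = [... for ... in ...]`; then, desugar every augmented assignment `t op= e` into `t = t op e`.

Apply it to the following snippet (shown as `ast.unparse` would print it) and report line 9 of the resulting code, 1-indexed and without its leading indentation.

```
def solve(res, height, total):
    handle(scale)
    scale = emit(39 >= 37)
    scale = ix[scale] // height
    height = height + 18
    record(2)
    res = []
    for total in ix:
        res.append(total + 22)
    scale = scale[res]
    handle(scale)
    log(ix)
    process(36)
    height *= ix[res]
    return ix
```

Transformed code:
def solve(res, height, total):
    handle(scale)
    scale = emit(39 >= 37)
    scale = ix[scale] // height
    height = height + 18
    record(2)
    res = [total + 22 for total in ix]
    scale = scale[res]
    handle(scale)
    log(ix)
    process(36)
    height = height * ix[res]
    return ix

handle(scale)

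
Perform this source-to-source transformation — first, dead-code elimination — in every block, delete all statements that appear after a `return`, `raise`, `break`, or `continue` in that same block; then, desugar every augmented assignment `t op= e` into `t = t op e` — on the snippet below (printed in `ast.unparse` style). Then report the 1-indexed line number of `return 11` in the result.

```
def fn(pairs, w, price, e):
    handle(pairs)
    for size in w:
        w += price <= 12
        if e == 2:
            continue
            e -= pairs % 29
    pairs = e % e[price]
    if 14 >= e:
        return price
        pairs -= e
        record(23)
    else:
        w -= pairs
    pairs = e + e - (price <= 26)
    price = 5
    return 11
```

14

Transformed code:
def fn(pairs, w, price, e):
    handle(pairs)
    for size in w:
        w = w + (price <= 12)
        if e == 2:
            continue
    pairs = e % e[price]
    if 14 >= e:
        return price
    else:
        w = w - pairs
    pairs = e + e - (price <= 26)
    price = 5
    return 11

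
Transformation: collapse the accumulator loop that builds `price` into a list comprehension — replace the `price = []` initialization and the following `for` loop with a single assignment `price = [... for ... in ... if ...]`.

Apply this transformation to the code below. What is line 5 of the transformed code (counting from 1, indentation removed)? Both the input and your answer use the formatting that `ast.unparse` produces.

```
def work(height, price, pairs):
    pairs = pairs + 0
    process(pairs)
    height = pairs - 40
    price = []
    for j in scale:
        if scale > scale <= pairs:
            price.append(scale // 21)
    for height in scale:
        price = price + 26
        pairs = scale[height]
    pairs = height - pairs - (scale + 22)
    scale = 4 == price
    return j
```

price = [scale // 21 for j in scale if scale > scale <= pairs]

Transformed code:
def work(height, price, pairs):
    pairs = pairs + 0
    process(pairs)
    height = pairs - 40
    price = [scale // 21 for j in scale if scale > scale <= pairs]
    for height in scale:
        price = price + 26
        pairs = scale[height]
    pairs = height - pairs - (scale + 22)
    scale = 4 == price
    return j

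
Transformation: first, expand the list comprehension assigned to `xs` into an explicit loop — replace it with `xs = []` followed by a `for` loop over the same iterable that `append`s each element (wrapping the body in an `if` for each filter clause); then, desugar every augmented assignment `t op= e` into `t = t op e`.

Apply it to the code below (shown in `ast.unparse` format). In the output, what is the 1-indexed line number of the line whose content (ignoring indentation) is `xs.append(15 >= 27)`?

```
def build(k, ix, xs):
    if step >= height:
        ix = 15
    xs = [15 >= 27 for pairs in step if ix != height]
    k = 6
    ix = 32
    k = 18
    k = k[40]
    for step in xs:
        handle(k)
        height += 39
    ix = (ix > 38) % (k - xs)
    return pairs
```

7

Transformed code:
def build(k, ix, xs):
    if step >= height:
        ix = 15
    xs = []
    for pairs in step:
        if ix != height:
            xs.append(15 >= 27)
    k = 6
    ix = 32
    k = 18
    k = k[40]
    for step in xs:
        handle(k)
        height = height + 39
    ix = (ix > 38) % (k - xs)
    return pairs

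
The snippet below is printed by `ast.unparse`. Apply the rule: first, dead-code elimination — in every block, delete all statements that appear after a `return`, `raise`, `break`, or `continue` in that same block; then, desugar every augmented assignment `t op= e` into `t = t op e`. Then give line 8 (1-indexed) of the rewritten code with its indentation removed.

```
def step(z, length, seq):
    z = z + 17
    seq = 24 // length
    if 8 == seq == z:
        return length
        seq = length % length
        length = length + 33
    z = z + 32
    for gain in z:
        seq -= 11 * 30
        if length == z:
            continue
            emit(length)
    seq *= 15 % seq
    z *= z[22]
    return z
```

seq = seq - 11 * 30

Transformed code:
def step(z, length, seq):
    z = z + 17
    seq = 24 // length
    if 8 == seq == z:
        return length
    z = z + 32
    for gain in z:
        seq = seq - 11 * 30
        if length == z:
            continue
    seq = seq * (15 % seq)
    z = z * z[22]
    return z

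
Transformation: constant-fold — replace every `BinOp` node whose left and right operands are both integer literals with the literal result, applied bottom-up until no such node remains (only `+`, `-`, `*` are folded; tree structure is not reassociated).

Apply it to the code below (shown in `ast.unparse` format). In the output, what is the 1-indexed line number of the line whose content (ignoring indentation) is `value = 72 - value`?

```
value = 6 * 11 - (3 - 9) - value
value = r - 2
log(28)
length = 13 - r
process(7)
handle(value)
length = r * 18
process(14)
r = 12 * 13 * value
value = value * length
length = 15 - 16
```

1

Transformed code:
value = 72 - value
value = r - 2
log(28)
length = 13 - r
process(7)
handle(value)
length = r * 18
process(14)
r = 156 * value
value = value * length
length = -1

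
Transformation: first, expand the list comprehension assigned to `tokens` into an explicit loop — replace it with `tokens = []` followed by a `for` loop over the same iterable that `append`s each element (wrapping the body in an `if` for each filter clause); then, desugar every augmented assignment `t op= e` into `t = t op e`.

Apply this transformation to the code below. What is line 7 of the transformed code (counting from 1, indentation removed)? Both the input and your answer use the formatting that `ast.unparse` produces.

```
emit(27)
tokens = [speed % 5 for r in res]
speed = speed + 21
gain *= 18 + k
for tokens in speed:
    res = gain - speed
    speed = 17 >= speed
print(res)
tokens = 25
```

for tokens in speed:

Transformed code:
emit(27)
tokens = []
for r in res:
    tokens.append(speed % 5)
speed = speed + 21
gain = gain * (18 + k)
for tokens in speed:
    res = gain - speed
    speed = 17 >= speed
print(res)
tokens = 25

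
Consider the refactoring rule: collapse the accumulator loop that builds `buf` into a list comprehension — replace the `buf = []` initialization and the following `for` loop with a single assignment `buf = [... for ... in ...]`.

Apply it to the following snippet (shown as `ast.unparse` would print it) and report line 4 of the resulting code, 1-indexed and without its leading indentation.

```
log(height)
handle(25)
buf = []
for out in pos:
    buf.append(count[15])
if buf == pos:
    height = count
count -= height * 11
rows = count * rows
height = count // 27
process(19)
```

if buf == pos:

Transformed code:
log(height)
handle(25)
buf = [count[15] for out in pos]
if buf == pos:
    height = count
count -= height * 11
rows = count * rows
height = count // 27
process(19)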